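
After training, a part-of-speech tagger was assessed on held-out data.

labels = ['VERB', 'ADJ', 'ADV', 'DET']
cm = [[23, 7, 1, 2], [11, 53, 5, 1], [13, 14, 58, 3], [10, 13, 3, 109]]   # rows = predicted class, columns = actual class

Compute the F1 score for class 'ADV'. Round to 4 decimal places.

0.7484

Take TP from the diagonal, FP from the rest of the 'ADV' prediction marginal, FN from the rest of the 'ADV' actual marginal.
F1 score = 2·TP/(2·TP+FP+FN).
ADV: TP=58, FP=13+14+3=30, FN=1+5+3=9 → 116/155 = 0.74839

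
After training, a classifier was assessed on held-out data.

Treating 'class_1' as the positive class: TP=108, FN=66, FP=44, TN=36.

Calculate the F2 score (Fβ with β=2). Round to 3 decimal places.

Fβ = (1+β²)·TP / ((1+β²)·TP + β²·FN + FP), with β²=4
= 5·108 / (5·108 + 4·66 + 44) = 0.637

0.637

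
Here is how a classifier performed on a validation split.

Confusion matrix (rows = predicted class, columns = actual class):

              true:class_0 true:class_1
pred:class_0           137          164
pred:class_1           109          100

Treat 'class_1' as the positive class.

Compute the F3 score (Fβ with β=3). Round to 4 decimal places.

Fβ = (1+β²)·TP / ((1+β²)·TP + β²·FN + FP), with β²=9
= 10·100 / (10·100 + 9·164 + 109) = 0.3868

0.3868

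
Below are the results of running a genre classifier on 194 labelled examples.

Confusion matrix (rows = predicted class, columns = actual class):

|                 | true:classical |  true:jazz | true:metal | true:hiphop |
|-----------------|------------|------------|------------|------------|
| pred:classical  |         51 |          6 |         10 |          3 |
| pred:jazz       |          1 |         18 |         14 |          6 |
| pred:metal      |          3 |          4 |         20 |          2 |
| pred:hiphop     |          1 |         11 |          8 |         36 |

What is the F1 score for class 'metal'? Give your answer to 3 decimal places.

0.494

Take TP from the diagonal, FP from the rest of the 'metal' prediction marginal, FN from the rest of the 'metal' actual marginal.
F1 score = 2·TP/(2·TP+FP+FN).
metal: TP=20, FP=3+4+2=9, FN=10+14+8=32 → 40/81 = 0.4938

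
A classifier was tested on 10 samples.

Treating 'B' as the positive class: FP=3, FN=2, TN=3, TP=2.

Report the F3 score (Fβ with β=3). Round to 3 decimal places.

Fβ = (1+β²)·TP / ((1+β²)·TP + β²·FN + FP), with β²=9
= 10·2 / (10·2 + 9·2 + 3) = 0.488

0.488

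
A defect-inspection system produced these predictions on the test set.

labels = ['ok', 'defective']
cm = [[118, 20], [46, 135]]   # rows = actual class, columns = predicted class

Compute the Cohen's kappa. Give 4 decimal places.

0.5878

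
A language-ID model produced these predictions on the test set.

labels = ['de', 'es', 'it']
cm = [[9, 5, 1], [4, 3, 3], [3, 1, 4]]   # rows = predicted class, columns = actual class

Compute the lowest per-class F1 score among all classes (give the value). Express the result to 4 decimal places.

0.3158

Per-class F1 score (2·TP/(2·TP+FP+FN)):
  de: TP=9, FP=5+1=6, FN=4+3=7 → 18/31 = 0.58065
  es: TP=3, FP=4+3=7, FN=5+1=6 → 6/19 = 0.31579
  it: TP=4, FP=3+1=4, FN=1+3=4 → 8/16 = 0.50000
Lowest is class 'es' with F1 score = 0.3158.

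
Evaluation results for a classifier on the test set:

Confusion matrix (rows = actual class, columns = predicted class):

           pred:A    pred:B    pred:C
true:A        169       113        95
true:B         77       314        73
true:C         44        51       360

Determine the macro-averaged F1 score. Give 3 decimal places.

0.635

Per-class F1 score (2·TP/(2·TP+FP+FN)):
  A: TP=169, FP=77+44=121, FN=113+95=208 → 338/667 = 0.5067
  B: TP=314, FP=113+51=164, FN=77+73=150 → 628/942 = 0.6667
  C: TP=360, FP=95+73=168, FN=44+51=95 → 720/983 = 0.7325
Macro-F1 score = mean = (0.5067 + 0.6667 + 0.7325) / 3 = 0.635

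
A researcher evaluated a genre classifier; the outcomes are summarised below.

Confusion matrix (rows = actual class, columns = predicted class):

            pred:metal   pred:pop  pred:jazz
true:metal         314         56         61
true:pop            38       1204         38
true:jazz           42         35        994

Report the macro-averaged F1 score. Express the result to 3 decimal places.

0.872

Per-class F1 score (2·TP/(2·TP+FP+FN)):
  metal: TP=314, FP=38+42=80, FN=56+61=117 → 628/825 = 0.7612
  pop: TP=1204, FP=56+35=91, FN=38+38=76 → 2408/2575 = 0.9351
  jazz: TP=994, FP=61+38=99, FN=42+35=77 → 1988/2164 = 0.9187
Macro-F1 score = mean = (0.7612 + 0.9351 + 0.9187) / 3 = 0.872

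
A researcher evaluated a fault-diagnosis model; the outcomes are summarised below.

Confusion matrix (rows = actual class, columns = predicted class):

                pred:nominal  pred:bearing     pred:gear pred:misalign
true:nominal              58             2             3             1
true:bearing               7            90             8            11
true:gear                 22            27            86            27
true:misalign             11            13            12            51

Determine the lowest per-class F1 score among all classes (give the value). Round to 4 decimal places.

Per-class F1 score (2·TP/(2·TP+FP+FN)):
  nominal: TP=58, FP=7+22+11=40, FN=2+3+1=6 → 116/162 = 0.71605
  bearing: TP=90, FP=2+27+13=42, FN=7+8+11=26 → 180/248 = 0.72581
  gear: TP=86, FP=3+8+12=23, FN=22+27+27=76 → 172/271 = 0.63469
  misalign: TP=51, FP=1+11+27=39, FN=11+13+12=36 → 102/177 = 0.57627
Lowest is class 'misalign' with F1 score = 0.5763.

0.5763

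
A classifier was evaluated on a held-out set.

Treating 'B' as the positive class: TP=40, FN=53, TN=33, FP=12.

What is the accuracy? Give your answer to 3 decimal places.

0.529

Accuracy = (TP+TN)/N = (40+33)/138 = 0.529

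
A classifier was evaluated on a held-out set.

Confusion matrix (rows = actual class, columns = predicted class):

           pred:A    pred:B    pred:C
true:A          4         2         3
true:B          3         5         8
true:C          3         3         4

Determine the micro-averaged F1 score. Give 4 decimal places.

0.3714

Micro-averaging pools counts across classes: ΣTP=13, ΣFP=22, ΣFN=22.
Micro-F1 score = 2·TP/(2·TP+FP+FN) on pooled counts = 0.3714 (equals overall accuracy in single-label multiclass).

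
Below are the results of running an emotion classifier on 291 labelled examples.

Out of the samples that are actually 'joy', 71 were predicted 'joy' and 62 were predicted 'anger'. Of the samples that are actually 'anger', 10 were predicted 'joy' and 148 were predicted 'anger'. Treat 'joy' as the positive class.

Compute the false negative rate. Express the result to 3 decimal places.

0.466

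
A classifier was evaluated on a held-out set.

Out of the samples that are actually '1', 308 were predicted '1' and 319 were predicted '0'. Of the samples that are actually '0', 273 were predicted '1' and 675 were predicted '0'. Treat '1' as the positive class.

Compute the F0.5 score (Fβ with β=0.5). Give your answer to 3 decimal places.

Fβ = (1+β²)·TP / ((1+β²)·TP + β²·FN + FP), with β²=1/4
= 1.25·308 / (1.25·308 + 0.25·319 + 273) = 0.522

0.522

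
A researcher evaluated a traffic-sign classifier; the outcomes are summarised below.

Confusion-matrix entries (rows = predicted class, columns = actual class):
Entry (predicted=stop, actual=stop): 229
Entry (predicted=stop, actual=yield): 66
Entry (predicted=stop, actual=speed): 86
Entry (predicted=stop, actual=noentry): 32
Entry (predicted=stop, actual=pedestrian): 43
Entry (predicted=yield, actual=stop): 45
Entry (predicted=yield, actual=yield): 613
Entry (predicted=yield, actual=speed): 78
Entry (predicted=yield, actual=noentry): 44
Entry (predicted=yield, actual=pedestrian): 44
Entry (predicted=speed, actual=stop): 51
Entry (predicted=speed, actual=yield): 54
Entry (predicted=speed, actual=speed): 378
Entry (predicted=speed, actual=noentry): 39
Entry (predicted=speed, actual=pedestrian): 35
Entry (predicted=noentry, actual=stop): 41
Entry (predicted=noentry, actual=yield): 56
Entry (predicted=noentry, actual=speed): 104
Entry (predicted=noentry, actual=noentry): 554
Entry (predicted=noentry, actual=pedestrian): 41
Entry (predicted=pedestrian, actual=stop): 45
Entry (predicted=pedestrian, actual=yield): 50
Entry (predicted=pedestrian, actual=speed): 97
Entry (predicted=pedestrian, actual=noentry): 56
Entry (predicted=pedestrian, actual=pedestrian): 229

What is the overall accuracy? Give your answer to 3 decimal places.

Accuracy = trace / total = (229+613+378+554+229=2003) / 3110 = 2003/3110 = 0.644

0.644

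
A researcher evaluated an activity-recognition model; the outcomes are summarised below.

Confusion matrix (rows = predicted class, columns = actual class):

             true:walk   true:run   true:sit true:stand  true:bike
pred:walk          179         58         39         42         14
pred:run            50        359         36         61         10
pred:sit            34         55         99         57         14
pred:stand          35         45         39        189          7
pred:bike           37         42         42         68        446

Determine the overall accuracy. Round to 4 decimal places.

0.6184

Accuracy = trace / total = (179+359+99+189+446=1272) / 2057 = 1272/2057 = 0.6184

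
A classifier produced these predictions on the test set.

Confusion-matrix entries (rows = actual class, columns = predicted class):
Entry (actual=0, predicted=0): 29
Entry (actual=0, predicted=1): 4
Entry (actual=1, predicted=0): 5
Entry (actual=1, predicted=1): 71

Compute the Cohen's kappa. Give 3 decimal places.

Observed agreement pₒ = trace/N = 100/109 = 0.9174
Expected agreement pₑ = Σ (rowᵢ·colᵢ)/N² = (33·34 + 76·75)/109² = 0.5742
κ = (pₒ − pₑ)/(1 − pₑ) = (0.9174 − 0.5742)/(1 − 0.5742) = 0.806

0.806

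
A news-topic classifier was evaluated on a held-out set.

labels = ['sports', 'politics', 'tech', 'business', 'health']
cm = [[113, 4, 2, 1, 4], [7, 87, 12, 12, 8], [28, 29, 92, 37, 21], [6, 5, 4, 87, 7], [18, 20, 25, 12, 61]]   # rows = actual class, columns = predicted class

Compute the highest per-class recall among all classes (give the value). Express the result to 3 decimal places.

Per-class recall (TP/(TP+FN)):
  sports: TP=113, FN=4+2+1+4=11 → 113/124 = 0.9113
  politics: TP=87, FN=7+12+12+8=39 → 87/126 = 0.6905
  tech: TP=92, FN=28+29+37+21=115 → 92/207 = 0.4444
  business: TP=87, FN=6+5+4+7=22 → 87/109 = 0.7982
  health: TP=61, FN=18+20+25+12=75 → 61/136 = 0.4485
Highest is class 'sports' with recall = 0.911.

0.911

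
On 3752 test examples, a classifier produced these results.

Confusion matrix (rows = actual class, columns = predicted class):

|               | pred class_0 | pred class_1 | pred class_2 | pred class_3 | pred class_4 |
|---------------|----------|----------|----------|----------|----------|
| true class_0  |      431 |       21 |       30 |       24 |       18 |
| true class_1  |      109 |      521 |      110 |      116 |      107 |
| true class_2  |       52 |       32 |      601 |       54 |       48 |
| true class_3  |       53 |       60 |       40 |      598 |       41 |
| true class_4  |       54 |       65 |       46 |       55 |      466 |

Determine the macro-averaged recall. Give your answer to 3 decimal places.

0.712

Per-class recall (TP/(TP+FN)):
  class_0: TP=431, FN=21+30+24+18=93 → 431/524 = 0.8225
  class_1: TP=521, FN=109+110+116+107=442 → 521/963 = 0.5410
  class_2: TP=601, FN=52+32+54+48=186 → 601/787 = 0.7637
  class_3: TP=598, FN=53+60+40+41=194 → 598/792 = 0.7551
  class_4: TP=466, FN=54+65+46+55=220 → 466/686 = 0.6793
Macro-recall = mean = (0.8225 + 0.5410 + 0.7637 + 0.7551 + 0.6793) / 5 = 0.712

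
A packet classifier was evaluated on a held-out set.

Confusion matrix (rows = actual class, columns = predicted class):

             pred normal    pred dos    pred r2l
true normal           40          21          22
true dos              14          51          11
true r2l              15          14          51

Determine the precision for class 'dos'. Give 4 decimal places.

Take TP from the diagonal, FP from the rest of the 'dos' prediction marginal, FN from the rest of the 'dos' actual marginal.
precision = TP/(TP+FP).
dos: TP=51, FP=21+14=35 → 51/86 = 0.59302

0.5930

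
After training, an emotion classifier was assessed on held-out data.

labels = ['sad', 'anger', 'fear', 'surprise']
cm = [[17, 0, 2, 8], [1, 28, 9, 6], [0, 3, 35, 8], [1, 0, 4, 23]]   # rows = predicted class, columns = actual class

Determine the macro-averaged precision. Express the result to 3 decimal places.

0.712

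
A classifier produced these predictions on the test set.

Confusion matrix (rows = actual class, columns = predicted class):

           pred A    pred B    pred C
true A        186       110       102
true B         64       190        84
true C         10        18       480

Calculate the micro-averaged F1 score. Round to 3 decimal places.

Micro-averaging pools counts across classes: ΣTP=856, ΣFP=388, ΣFN=388.
Micro-F1 score = 2·TP/(2·TP+FP+FN) on pooled counts = 0.688 (equals overall accuracy in single-label multiclass).

0.688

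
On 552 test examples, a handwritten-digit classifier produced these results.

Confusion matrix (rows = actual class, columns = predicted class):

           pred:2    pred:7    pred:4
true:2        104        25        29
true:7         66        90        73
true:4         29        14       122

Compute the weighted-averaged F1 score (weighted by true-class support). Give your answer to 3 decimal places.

0.563

Per-class F1 score (2·TP/(2·TP+FP+FN)):
  2: TP=104, FP=66+29=95, FN=25+29=54 → 208/357 = 0.5826
  7: TP=90, FP=25+14=39, FN=66+73=139 → 180/358 = 0.5028
  4: TP=122, FP=29+73=102, FN=29+14=43 → 244/389 = 0.6272
Weighted-F1 score = Σ (supportᵢ/N)·F1 scoreᵢ with N=552: (158/552)·0.5826 + (229/552)·0.5028 + (165/552)·0.6272 = 0.563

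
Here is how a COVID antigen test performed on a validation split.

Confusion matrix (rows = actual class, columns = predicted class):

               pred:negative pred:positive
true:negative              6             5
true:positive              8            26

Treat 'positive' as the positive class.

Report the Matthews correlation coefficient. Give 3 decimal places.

0.288

MCC = (TP·TN − FP·FN) / √((TP+FP)(TP+FN)(TN+FP)(TN+FN))
Numerator = 26·6 − 5·8 = 116
Denominator = √(31·34·11·14) = √162316 = 402.8846
MCC = 116 / 402.8846 = 0.288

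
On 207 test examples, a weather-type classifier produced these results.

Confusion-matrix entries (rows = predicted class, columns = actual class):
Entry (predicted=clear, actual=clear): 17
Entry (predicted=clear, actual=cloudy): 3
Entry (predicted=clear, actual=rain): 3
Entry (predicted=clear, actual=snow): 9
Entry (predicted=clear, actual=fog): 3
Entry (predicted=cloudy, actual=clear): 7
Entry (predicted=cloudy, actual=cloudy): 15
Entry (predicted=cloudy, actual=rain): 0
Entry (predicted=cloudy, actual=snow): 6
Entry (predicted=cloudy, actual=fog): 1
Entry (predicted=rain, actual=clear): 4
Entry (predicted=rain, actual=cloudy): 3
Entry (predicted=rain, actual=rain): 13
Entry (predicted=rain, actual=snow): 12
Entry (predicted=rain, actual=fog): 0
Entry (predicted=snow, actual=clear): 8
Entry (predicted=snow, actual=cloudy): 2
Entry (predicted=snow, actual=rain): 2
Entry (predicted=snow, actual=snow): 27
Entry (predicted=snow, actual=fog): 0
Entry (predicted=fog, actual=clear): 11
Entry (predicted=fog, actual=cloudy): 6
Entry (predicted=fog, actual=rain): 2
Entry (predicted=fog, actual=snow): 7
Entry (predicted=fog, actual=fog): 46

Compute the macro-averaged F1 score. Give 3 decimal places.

0.545

Per-class F1 score (2·TP/(2·TP+FP+FN)):
  clear: TP=17, FP=3+3+9+3=18, FN=7+4+8+11=30 → 34/82 = 0.4146
  cloudy: TP=15, FP=7+0+6+1=14, FN=3+3+2+6=14 → 30/58 = 0.5172
  rain: TP=13, FP=4+3+12+0=19, FN=3+0+2+2=7 → 26/52 = 0.5000
  snow: TP=27, FP=8+2+2+0=12, FN=9+6+12+7=34 → 54/100 = 0.5400
  fog: TP=46, FP=11+6+2+7=26, FN=3+1+0+0=4 → 92/122 = 0.7541
Macro-F1 score = mean = (0.4146 + 0.5172 + 0.5000 + 0.5400 + 0.7541) / 5 = 0.545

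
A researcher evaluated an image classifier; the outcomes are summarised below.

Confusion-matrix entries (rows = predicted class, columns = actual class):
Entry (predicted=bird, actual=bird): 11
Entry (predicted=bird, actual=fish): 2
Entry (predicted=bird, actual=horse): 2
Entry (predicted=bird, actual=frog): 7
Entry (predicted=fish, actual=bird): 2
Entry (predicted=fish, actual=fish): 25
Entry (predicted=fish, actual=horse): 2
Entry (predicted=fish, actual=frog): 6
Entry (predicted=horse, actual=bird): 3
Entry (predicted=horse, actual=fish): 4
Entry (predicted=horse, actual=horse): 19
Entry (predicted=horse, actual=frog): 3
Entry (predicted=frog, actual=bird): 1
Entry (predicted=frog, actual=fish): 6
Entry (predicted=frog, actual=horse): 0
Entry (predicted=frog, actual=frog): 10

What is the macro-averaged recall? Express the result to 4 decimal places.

0.6334

Per-class recall (TP/(TP+FN)):
  bird: TP=11, FN=2+3+1=6 → 11/17 = 0.64706
  fish: TP=25, FN=2+4+6=12 → 25/37 = 0.67568
  horse: TP=19, FN=2+2+0=4 → 19/23 = 0.82609
  frog: TP=10, FN=7+6+3=16 → 10/26 = 0.38462
Macro-recall = mean = (0.64706 + 0.67568 + 0.82609 + 0.38462) / 4 = 0.6334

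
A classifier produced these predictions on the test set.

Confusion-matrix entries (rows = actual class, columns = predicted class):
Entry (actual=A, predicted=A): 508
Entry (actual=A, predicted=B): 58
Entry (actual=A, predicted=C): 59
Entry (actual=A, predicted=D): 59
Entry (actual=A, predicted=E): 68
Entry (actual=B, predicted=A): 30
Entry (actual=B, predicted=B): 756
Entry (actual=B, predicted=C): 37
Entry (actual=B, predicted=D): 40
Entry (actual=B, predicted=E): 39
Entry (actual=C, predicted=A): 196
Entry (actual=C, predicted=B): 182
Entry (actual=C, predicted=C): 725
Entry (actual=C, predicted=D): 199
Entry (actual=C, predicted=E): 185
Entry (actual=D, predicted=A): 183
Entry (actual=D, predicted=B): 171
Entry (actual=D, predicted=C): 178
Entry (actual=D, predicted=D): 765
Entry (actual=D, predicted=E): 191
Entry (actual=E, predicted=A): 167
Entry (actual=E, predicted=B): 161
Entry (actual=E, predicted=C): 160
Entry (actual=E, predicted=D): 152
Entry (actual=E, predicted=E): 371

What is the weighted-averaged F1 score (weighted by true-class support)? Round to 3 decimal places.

0.547

Per-class F1 score (2·TP/(2·TP+FP+FN)):
  A: TP=508, FP=30+196+183+167=576, FN=58+59+59+68=244 → 1016/1836 = 0.5534
  B: TP=756, FP=58+182+171+161=572, FN=30+37+40+39=146 → 1512/2230 = 0.6780
  C: TP=725, FP=59+37+178+160=434, FN=196+182+199+185=762 → 1450/2646 = 0.5480
  D: TP=765, FP=59+40+199+152=450, FN=183+171+178+191=723 → 1530/2703 = 0.5660
  E: TP=371, FP=68+39+185+191=483, FN=167+161+160+152=640 → 742/1865 = 0.3979
Weighted-F1 score = Σ (supportᵢ/N)·F1 scoreᵢ with N=5640: (752/5640)·0.5534 + (902/5640)·0.6780 + (1487/5640)·0.5480 + (1488/5640)·0.5660 + (1011/5640)·0.3979 = 0.547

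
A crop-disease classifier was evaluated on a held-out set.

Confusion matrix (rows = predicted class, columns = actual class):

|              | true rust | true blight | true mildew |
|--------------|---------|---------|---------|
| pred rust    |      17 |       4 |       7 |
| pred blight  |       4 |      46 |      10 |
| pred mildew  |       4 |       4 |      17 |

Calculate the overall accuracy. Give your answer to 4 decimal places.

0.7080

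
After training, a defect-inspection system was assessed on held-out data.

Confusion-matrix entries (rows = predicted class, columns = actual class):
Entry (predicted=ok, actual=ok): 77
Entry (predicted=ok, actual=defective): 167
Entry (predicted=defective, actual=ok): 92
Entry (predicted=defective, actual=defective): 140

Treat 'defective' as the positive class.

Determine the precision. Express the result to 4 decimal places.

0.6034

Precision = TP/(TP+FP) = 140/(140+92) = 140/232 = 0.6034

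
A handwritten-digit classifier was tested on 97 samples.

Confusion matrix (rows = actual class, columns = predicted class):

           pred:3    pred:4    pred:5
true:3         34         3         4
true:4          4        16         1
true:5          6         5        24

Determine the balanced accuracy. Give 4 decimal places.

0.7590

Balanced accuracy = mean of per-class recall.
  3: recall = 34/41 = 0.82927
  4: recall = 16/21 = 0.76190
  5: recall = 24/35 = 0.68571
Mean = (0.82927 + 0.76190 + 0.68571) / 3 = 0.7590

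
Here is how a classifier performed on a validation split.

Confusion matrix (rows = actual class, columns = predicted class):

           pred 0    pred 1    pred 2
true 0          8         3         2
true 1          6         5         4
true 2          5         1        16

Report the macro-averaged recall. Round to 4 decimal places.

0.5587

Per-class recall (TP/(TP+FN)):
  0: TP=8, FN=3+2=5 → 8/13 = 0.61538
  1: TP=5, FN=6+4=10 → 5/15 = 0.33333
  2: TP=16, FN=5+1=6 → 16/22 = 0.72727
Macro-recall = mean = (0.61538 + 0.33333 + 0.72727) / 3 = 0.5587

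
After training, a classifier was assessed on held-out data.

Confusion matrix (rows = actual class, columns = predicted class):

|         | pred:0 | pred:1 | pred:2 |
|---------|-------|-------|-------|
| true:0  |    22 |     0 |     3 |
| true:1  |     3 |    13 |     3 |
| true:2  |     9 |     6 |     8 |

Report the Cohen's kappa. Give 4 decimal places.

0.4560

Observed agreement pₒ = trace/N = 43/67 = 0.64179
Expected agreement pₑ = Σ (rowᵢ·colᵢ)/N² = (25·34 + 19·19 + 23·14)/67² = 0.34150
κ = (pₒ − pₑ)/(1 − pₑ) = (0.64179 − 0.34150)/(1 − 0.34150) = 0.4560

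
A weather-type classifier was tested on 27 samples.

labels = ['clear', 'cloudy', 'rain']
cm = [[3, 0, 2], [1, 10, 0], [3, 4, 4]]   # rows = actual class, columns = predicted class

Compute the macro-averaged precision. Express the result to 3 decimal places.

Per-class precision (TP/(TP+FP)):
  clear: TP=3, FP=1+3=4 → 3/7 = 0.4286
  cloudy: TP=10, FP=0+4=4 → 10/14 = 0.7143
  rain: TP=4, FP=2+0=2 → 4/6 = 0.6667
Macro-precision = mean = (0.4286 + 0.7143 + 0.6667) / 3 = 0.603

0.603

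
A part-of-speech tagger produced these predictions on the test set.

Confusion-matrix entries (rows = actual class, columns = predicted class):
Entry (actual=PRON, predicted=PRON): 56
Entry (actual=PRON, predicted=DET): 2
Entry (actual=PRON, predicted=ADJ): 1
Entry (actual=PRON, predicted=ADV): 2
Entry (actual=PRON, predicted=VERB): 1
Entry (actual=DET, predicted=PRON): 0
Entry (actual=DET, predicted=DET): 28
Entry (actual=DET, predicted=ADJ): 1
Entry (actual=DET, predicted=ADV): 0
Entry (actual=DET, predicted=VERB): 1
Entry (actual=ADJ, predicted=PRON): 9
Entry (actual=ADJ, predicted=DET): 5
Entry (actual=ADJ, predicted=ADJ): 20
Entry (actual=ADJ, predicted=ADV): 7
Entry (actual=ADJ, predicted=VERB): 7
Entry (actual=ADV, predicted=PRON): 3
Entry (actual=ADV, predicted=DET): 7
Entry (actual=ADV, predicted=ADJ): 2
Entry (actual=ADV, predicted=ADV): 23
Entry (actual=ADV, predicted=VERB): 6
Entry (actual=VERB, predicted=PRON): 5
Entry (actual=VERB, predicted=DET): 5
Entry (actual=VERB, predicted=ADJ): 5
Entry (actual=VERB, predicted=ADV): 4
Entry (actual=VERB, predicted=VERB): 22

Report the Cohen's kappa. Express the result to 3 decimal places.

Observed agreement pₒ = trace/N = 149/222 = 0.6712
Expected agreement pₑ = Σ (rowᵢ·colᵢ)/N² = (62·73 + 30·47 + 48·29 + 41·36 + 41·37)/222² = 0.2094
κ = (pₒ − pₑ)/(1 − pₑ) = (0.6712 − 0.2094)/(1 − 0.2094) = 0.584

0.584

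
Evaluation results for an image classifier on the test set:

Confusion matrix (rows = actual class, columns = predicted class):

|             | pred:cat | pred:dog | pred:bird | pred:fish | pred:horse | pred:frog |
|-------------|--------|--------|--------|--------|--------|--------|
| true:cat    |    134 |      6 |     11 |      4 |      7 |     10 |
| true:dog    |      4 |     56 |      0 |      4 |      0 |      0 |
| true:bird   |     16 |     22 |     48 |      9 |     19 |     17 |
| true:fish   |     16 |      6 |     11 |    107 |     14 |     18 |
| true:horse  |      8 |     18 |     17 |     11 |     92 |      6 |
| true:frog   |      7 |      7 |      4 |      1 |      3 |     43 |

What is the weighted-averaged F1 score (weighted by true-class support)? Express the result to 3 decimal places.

Per-class F1 score (2·TP/(2·TP+FP+FN)):
  cat: TP=134, FP=4+16+16+8+7=51, FN=6+11+4+7+10=38 → 268/357 = 0.7507
  dog: TP=56, FP=6+22+6+18+7=59, FN=4+0+4+0+0=8 → 112/179 = 0.6257
  bird: TP=48, FP=11+0+11+17+4=43, FN=16+22+9+19+17=83 → 96/222 = 0.4324
  fish: TP=107, FP=4+4+9+11+1=29, FN=16+6+11+14+18=65 → 214/308 = 0.6948
  horse: TP=92, FP=7+0+19+14+3=43, FN=8+18+17+11+6=60 → 184/287 = 0.6411
  frog: TP=43, FP=10+0+17+18+6=51, FN=7+7+4+1+3=22 → 86/159 = 0.5409
Weighted-F1 score = Σ (supportᵢ/N)·F1 scoreᵢ with N=756: (172/756)·0.7507 + (64/756)·0.6257 + (131/756)·0.4324 + (172/756)·0.6948 + (152/756)·0.6411 + (65/756)·0.5409 = 0.632

0.632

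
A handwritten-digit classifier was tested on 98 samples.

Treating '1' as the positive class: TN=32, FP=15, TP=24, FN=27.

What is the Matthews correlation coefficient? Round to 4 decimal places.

0.1546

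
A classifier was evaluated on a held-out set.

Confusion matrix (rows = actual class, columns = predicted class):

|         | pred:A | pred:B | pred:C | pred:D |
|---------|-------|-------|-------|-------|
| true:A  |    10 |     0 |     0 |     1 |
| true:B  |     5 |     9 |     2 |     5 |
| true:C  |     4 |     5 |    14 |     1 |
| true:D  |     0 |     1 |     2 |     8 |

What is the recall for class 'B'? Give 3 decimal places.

0.429

recall = TP/(TP+FN).
B: TP=9, FN=5+2+5=12 → 9/21 = 0.4286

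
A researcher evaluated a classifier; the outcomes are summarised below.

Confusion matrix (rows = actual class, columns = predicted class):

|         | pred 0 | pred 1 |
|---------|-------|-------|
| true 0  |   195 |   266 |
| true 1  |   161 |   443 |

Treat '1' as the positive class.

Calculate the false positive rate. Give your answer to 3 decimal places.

0.577

FPR = FP/(FP+TN) = 266/(266+195) = 0.577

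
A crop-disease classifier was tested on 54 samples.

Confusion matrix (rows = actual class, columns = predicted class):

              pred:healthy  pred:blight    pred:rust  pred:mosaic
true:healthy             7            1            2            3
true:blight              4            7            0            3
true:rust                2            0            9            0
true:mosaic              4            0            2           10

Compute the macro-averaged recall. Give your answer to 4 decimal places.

Per-class recall (TP/(TP+FN)):
  healthy: TP=7, FN=1+2+3=6 → 7/13 = 0.53846
  blight: TP=7, FN=4+0+3=7 → 7/14 = 0.50000
  rust: TP=9, FN=2+0+0=2 → 9/11 = 0.81818
  mosaic: TP=10, FN=4+0+2=6 → 10/16 = 0.62500
Macro-recall = mean = (0.53846 + 0.50000 + 0.81818 + 0.62500) / 4 = 0.6204

0.6204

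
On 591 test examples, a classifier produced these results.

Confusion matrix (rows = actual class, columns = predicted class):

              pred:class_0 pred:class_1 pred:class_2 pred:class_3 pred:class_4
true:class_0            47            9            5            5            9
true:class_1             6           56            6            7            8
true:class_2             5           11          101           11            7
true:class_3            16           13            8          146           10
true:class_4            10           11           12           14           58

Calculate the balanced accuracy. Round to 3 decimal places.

Balanced accuracy = mean of per-class recall.
  class_0: recall = 47/75 = 0.6267
  class_1: recall = 56/83 = 0.6747
  class_2: recall = 101/135 = 0.7481
  class_3: recall = 146/193 = 0.7565
  class_4: recall = 58/105 = 0.5524
Mean = (0.6267 + 0.6747 + 0.7481 + 0.7565 + 0.5524) / 5 = 0.672

0.672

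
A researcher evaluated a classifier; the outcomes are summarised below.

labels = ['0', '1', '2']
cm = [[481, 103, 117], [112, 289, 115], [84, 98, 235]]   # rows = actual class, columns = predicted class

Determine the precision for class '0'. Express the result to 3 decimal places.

precision = TP/(TP+FP).
0: TP=481, FP=112+84=196 → 481/677 = 0.7105

0.710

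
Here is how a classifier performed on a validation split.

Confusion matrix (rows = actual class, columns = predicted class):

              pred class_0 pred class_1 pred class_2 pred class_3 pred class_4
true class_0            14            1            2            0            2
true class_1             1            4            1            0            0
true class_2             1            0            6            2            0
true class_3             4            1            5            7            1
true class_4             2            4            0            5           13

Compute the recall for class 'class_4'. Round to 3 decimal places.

0.542

One-vs-rest for 'class_4': TP = diagonal; FP = other classes predicted 'class_4'; FN = 'class_4' predicted as other.
recall = TP/(TP+FN).
class_4: TP=13, FN=2+4+0+5=11 → 13/24 = 0.5417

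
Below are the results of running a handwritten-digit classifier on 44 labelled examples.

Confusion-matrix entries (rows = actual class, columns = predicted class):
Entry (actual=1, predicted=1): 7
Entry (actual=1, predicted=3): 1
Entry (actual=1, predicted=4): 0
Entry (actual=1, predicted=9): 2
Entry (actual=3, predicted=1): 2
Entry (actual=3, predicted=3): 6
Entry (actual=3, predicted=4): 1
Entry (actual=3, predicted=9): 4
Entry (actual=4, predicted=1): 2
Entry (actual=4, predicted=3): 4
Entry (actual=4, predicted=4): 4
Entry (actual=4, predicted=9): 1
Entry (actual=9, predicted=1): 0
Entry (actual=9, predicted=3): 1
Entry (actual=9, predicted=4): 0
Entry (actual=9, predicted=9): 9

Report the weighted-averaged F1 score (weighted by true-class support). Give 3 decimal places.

Per-class F1 score (2·TP/(2·TP+FP+FN)):
  1: TP=7, FP=2+2+0=4, FN=1+0+2=3 → 14/21 = 0.6667
  3: TP=6, FP=1+4+1=6, FN=2+1+4=7 → 12/25 = 0.4800
  4: TP=4, FP=0+1+0=1, FN=2+4+1=7 → 8/16 = 0.5000
  9: TP=9, FP=2+4+1=7, FN=0+1+0=1 → 18/26 = 0.6923
Weighted-F1 score = Σ (supportᵢ/N)·F1 scoreᵢ with N=44: (10/44)·0.6667 + (13/44)·0.4800 + (11/44)·0.5000 + (10/44)·0.6923 = 0.576

0.576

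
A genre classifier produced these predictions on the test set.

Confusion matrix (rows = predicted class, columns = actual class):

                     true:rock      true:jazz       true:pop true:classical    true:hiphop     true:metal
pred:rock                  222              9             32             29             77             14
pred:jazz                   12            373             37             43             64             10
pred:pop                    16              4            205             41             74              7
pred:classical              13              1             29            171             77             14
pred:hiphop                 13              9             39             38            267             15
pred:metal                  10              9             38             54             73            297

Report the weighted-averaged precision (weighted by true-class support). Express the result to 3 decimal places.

0.634

Per-class precision (TP/(TP+FP)):
  rock: TP=222, FP=9+32+29+77+14=161 → 222/383 = 0.5796
  jazz: TP=373, FP=12+37+43+64+10=166 → 373/539 = 0.6920
  pop: TP=205, FP=16+4+41+74+7=142 → 205/347 = 0.5908
  classical: TP=171, FP=13+1+29+77+14=134 → 171/305 = 0.5607
  hiphop: TP=267, FP=13+9+39+38+15=114 → 267/381 = 0.7008
  metal: TP=297, FP=10+9+38+54+73=184 → 297/481 = 0.6175
Weighted-precision = Σ (supportᵢ/N)·precisionᵢ with N=2436: (286/2436)·0.5796 + (405/2436)·0.6920 + (380/2436)·0.5908 + (376/2436)·0.5607 + (632/2436)·0.7008 + (357/2436)·0.6175 = 0.634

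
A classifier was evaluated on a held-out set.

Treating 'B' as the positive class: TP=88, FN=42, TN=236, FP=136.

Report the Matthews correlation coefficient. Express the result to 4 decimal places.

MCC = (TP·TN − FP·FN) / √((TP+FP)(TP+FN)(TN+FP)(TN+FN))
Numerator = 88·236 − 136·42 = 15056
Denominator = √(224·130·372·278) = √3011473920 = 54876.8979
MCC = 15056 / 54876.8979 = 0.2744

0.2744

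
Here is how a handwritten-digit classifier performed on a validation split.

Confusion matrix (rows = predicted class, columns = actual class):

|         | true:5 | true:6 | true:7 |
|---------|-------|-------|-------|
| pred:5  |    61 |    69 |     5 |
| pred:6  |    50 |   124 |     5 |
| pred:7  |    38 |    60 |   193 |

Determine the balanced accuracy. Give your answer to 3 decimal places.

Balanced accuracy = mean of per-class recall.
  5: recall = 61/149 = 0.4094
  6: recall = 124/253 = 0.4901
  7: recall = 193/203 = 0.9507
Mean = (0.4094 + 0.4901 + 0.9507) / 3 = 0.617

0.617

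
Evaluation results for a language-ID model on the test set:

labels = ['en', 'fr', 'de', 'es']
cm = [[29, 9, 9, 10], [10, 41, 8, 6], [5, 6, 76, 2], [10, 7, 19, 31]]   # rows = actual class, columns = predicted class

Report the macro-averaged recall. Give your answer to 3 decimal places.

0.614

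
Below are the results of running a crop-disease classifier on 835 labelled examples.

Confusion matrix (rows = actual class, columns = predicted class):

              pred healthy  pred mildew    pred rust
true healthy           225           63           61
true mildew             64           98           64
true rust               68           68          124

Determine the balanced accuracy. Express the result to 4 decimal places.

Balanced accuracy = mean of per-class recall.
  healthy: recall = 225/349 = 0.64470
  mildew: recall = 98/226 = 0.43363
  rust: recall = 124/260 = 0.47692
Mean = (0.64470 + 0.43363 + 0.47692) / 3 = 0.5184

0.5184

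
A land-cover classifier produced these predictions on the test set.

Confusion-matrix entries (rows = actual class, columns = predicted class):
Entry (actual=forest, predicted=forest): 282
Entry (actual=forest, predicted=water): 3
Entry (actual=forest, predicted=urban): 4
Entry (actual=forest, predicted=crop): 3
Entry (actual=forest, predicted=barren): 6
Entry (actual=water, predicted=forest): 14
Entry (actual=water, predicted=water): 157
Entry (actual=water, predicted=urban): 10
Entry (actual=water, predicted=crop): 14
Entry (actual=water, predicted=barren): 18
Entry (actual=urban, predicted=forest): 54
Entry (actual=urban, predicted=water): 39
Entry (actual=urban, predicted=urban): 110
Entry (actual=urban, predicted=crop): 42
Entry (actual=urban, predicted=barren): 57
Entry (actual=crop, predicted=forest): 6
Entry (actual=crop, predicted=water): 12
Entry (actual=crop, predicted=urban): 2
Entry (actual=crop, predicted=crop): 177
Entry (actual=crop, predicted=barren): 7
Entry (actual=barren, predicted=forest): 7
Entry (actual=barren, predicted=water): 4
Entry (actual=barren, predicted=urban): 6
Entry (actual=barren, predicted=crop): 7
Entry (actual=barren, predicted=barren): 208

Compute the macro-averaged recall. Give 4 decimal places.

Per-class recall (TP/(TP+FN)):
  forest: TP=282, FN=3+4+3+6=16 → 282/298 = 0.94631
  water: TP=157, FN=14+10+14+18=56 → 157/213 = 0.73709
  urban: TP=110, FN=54+39+42+57=192 → 110/302 = 0.36424
  crop: TP=177, FN=6+12+2+7=27 → 177/204 = 0.86765
  barren: TP=208, FN=7+4+6+7=24 → 208/232 = 0.89655
Macro-recall = mean = (0.94631 + 0.73709 + 0.36424 + 0.86765 + 0.89655) / 5 = 0.7624

0.7624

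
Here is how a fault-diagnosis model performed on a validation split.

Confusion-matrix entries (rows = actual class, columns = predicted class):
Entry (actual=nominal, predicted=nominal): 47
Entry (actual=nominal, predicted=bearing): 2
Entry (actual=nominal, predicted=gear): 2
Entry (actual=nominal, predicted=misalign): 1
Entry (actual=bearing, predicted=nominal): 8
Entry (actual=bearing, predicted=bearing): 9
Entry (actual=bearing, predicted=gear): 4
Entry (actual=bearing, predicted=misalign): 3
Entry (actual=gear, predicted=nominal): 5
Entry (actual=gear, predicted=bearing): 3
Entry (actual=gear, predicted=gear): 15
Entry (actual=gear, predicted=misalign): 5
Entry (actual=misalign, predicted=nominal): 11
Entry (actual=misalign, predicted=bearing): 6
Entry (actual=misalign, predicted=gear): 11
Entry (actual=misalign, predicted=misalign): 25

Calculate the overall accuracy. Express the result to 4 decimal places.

Accuracy = trace / total = (47+9+15+25=96) / 157 = 96/157 = 0.6115

0.6115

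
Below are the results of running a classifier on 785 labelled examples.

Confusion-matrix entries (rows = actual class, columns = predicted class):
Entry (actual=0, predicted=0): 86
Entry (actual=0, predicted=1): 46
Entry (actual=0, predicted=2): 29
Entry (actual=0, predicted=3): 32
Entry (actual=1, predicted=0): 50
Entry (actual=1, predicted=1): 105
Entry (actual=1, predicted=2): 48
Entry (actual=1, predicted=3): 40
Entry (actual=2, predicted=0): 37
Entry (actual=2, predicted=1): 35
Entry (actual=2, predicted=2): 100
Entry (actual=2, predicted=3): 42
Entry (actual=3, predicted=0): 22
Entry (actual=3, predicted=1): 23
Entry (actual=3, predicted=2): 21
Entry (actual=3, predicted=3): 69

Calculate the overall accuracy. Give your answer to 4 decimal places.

0.4586

Accuracy = trace / total = (86+105+100+69=360) / 785 = 360/785 = 0.4586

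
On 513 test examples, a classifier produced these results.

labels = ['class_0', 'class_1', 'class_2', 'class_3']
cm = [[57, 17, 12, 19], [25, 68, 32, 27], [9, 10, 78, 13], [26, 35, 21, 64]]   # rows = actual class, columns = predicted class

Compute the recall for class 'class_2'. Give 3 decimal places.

0.709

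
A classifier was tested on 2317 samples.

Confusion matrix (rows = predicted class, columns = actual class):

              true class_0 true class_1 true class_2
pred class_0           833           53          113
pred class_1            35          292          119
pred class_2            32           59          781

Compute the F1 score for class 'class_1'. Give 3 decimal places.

0.687

One-vs-rest for 'class_1': TP = diagonal; FP = other classes predicted 'class_1'; FN = 'class_1' predicted as other.
F1 score = 2·TP/(2·TP+FP+FN).
class_1: TP=292, FP=35+119=154, FN=53+59=112 → 584/850 = 0.6871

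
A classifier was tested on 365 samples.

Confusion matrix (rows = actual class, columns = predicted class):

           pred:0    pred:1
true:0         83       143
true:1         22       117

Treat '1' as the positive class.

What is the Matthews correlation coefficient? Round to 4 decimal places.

0.2242

MCC = (TP·TN − FP·FN) / √((TP+FP)(TP+FN)(TN+FP)(TN+FN))
Numerator = 117·83 − 143·22 = 6565
Denominator = √(260·139·226·105) = √857602200 = 29284.8459
MCC = 6565 / 29284.8459 = 0.2242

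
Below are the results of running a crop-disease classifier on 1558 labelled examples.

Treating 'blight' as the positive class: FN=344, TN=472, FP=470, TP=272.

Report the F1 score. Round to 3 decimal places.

Precision = TP/(TP+FP) = 272/742 = 0.3666
Recall = TP/(TP+FN) = 272/616 = 0.4416
F1 = 2·TP/(2·TP+FP+FN) = 544/1358 = 0.401

0.401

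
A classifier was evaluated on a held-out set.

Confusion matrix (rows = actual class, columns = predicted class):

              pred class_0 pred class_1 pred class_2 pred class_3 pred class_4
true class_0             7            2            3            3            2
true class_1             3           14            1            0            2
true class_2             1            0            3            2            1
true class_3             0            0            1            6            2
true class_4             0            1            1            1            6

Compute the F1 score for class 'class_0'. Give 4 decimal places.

0.5000

One-vs-rest for 'class_0': TP = diagonal; FP = other classes predicted 'class_0'; FN = 'class_0' predicted as other.
F1 score = 2·TP/(2·TP+FP+FN).
class_0: TP=7, FP=3+1+0+0=4, FN=2+3+3+2=10 → 14/28 = 0.50000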